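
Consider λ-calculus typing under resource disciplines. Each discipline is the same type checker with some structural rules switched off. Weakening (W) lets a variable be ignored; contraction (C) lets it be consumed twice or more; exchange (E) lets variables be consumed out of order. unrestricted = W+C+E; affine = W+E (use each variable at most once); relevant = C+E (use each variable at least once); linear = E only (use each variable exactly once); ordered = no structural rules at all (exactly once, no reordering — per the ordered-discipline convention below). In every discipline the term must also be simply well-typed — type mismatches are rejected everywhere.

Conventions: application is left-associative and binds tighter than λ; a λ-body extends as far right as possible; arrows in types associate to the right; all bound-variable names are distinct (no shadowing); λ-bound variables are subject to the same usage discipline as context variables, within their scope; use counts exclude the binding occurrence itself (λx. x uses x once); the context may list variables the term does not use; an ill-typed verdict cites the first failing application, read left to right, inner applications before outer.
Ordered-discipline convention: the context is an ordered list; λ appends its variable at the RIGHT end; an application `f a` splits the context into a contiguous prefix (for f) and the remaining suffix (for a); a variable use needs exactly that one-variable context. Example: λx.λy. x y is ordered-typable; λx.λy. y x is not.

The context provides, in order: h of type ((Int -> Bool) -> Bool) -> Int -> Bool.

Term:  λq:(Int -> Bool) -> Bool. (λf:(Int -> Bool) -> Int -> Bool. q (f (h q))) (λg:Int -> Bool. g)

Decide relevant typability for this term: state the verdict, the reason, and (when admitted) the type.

yes — none of h, q, f, g goes unused; term : ((Int -> Bool) -> Bool) -> Bool
counts: h ×1; q (bound) ×2; f (bound) ×1; g (bound) ×1
use order (left to right): q, f, h, q, g
typing: well-typed — term : ((Int -> Bool) -> Bool) -> Bool
per-discipline verdicts: ordered ✗ · linear ✗ · affine ✗ · relevant ✓ · unrestricted ✓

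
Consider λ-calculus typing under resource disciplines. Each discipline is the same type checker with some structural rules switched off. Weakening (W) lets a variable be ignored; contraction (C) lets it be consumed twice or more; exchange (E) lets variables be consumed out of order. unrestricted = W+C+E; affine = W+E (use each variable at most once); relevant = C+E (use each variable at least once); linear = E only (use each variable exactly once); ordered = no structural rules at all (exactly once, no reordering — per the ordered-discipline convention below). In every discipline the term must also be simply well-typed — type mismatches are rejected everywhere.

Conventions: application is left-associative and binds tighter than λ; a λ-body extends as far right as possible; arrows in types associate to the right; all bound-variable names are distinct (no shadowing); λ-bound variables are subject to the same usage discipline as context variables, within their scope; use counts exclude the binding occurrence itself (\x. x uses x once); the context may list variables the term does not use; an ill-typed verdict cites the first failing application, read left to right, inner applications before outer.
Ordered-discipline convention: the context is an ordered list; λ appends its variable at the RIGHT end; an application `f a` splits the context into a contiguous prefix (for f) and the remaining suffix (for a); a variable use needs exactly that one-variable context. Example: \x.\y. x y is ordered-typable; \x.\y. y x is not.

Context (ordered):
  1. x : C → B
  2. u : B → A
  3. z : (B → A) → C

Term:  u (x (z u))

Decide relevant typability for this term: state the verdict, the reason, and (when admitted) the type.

yes — x, u, z: all used, weakening unneeded; term : A
variable uses: x ×1, u ×2, z ×1
left-to-right use order: u, x, z, u
typing: well-typed — term : A
across the five disciplines: ordered ✗; linear ✗; affine ✗; relevant ✓; unrestricted ✓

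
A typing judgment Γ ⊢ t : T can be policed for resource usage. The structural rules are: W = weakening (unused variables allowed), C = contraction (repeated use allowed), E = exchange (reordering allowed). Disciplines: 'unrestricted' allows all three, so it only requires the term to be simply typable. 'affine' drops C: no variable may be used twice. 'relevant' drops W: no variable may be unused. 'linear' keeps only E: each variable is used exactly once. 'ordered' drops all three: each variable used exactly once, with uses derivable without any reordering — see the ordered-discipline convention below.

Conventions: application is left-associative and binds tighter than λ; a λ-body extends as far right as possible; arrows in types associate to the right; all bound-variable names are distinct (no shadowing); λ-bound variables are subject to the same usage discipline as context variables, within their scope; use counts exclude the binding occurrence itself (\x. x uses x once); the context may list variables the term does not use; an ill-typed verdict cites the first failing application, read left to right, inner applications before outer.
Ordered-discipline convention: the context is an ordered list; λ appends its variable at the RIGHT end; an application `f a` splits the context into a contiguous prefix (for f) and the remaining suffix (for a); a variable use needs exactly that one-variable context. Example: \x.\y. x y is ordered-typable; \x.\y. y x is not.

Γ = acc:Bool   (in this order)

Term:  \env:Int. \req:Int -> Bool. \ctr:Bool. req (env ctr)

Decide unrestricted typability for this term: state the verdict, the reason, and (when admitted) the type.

no — a type mismatch blocks all five
counts: acc: 0×, env (bound): 1×, req (bound): 1×, ctr (bound): 1×
order of uses: req, env, ctr
typing: ill-typed: non-arrow in function slot: Int
per-discipline verdicts: ordered ✗; linear ✗; affine ✗; relevant ✗; unrestricted ✗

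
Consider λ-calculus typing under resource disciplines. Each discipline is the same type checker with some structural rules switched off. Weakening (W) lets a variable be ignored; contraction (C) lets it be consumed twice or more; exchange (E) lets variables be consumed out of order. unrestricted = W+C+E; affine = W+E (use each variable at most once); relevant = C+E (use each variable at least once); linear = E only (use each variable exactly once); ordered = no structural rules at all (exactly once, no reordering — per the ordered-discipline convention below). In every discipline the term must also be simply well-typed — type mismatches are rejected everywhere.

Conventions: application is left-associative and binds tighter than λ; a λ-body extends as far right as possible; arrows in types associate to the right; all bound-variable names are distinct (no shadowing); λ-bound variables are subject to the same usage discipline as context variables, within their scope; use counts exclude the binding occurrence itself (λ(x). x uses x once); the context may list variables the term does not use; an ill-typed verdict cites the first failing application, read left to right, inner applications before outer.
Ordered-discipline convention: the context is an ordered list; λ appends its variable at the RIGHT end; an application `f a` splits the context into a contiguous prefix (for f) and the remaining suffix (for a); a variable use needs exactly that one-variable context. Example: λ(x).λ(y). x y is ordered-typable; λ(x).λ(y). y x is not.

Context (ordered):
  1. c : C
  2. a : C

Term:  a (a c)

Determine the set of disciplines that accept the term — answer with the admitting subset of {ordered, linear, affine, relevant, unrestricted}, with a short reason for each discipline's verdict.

admitting disciplines: none
counts: c: 1×, a: 2×
order of uses: a, a, c
typing: ill-typed: non-function type C applied to an argument
ordered: ✗ — fails simple typing
linear: ✗ — a type mismatch blocks all five
affine: ✗ — the type mismatch rejects it
relevant: ✗ — not simply typable
unrestricted: ✗ — fails simple typing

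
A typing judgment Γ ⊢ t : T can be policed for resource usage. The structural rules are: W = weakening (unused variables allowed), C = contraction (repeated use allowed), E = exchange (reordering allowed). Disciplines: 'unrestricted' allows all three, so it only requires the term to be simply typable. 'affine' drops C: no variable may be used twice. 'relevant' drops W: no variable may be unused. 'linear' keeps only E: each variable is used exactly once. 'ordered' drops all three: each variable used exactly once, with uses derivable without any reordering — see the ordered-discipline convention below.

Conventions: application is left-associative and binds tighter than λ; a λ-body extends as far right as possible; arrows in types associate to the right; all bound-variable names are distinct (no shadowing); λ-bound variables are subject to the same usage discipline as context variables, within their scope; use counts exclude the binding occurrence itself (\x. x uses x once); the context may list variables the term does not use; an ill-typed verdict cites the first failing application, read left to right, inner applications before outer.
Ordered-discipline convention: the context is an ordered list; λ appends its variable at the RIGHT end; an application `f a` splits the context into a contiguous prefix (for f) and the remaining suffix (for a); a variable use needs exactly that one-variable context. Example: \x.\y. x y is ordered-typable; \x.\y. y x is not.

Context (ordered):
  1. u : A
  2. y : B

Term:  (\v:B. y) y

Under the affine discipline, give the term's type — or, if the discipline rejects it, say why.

not well-typed under affine — needs contraction — y ×2
usage: u=0, y=2, v (λ-bound)=0
left-to-right use order: y, y
typing: the term checks, with type B
all disciplines: ordered ✗ · linear ✗ · affine ✗ · relevant ✗ · unrestricted ✓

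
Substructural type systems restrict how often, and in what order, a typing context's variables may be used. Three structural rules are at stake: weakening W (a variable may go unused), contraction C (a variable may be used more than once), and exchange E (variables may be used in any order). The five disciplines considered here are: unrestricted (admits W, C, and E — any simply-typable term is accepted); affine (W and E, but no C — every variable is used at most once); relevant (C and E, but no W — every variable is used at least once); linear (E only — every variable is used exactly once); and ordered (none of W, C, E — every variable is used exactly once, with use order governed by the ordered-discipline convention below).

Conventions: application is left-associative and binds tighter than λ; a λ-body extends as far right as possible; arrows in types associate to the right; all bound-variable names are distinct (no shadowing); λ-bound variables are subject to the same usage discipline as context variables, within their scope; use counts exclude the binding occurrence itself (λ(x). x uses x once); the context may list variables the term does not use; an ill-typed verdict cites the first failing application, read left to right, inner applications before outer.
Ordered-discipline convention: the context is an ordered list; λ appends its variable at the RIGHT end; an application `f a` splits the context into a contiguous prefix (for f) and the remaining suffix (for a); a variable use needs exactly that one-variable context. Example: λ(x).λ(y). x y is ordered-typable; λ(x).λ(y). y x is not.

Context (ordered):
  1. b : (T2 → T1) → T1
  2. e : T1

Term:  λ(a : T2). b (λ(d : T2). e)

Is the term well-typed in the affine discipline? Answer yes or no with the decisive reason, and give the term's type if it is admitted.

yes — none of b, e, a, d used more than once; term : T2 → T1
usage: b: 1×; e: 1×; a (λ-bound): 0×; d (λ-bound): 0×
order of uses: b, e
typing: ✓ — T2 → T1
all disciplines: ordered ✗, linear ✗, affine ✓, relevant ✗, unrestricted ✓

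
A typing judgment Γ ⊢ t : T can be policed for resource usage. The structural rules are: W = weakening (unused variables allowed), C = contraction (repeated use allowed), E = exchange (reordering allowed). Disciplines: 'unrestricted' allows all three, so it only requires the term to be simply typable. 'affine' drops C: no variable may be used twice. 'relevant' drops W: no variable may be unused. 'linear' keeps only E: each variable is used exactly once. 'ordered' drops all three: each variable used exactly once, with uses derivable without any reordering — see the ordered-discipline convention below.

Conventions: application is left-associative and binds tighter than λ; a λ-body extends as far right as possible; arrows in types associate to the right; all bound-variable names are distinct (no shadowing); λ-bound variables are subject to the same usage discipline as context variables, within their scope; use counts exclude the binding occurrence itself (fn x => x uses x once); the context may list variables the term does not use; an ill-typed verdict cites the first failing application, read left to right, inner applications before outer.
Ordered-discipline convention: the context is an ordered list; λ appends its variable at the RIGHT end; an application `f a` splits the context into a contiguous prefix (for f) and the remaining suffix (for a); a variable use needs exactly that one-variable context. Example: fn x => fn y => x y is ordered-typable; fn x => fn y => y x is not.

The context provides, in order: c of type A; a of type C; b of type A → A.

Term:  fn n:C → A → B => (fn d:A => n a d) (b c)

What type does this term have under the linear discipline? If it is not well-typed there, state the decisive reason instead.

term : (C → A → B) → B
counts: c ×1, a ×1, b ×1, n (λ-bound) ×1, d (λ-bound) ×1
use order (left to right): n, a, d, b, c
typing: the term checks, with type (C → A → B) → B
across the five disciplines: ordered ✗; linear ✓; affine ✓; relevant ✓; unrestricted ✓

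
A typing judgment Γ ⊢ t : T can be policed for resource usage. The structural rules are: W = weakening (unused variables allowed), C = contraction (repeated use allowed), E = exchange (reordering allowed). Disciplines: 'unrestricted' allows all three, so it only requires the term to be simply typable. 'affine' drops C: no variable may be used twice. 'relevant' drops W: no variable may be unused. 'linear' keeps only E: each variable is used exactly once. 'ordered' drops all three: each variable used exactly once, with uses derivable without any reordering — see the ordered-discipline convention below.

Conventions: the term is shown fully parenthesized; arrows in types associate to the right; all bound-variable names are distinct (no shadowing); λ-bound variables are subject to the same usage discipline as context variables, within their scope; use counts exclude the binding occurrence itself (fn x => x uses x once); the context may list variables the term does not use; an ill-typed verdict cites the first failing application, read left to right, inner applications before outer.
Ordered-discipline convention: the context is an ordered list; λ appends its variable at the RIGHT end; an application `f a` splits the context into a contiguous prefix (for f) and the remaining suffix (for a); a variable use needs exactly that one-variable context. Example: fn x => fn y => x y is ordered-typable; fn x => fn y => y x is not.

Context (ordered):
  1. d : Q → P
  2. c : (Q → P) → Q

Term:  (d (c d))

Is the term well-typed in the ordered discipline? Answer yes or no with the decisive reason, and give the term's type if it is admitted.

no — repeated use of d ×2
use counts: d=2, c=1
uses in reading order: d, c, d
typing: the term checks, with type P
across the five disciplines: ordered ✗ · linear ✗ · affine ✗ · relevant ✓ · unrestricted ✓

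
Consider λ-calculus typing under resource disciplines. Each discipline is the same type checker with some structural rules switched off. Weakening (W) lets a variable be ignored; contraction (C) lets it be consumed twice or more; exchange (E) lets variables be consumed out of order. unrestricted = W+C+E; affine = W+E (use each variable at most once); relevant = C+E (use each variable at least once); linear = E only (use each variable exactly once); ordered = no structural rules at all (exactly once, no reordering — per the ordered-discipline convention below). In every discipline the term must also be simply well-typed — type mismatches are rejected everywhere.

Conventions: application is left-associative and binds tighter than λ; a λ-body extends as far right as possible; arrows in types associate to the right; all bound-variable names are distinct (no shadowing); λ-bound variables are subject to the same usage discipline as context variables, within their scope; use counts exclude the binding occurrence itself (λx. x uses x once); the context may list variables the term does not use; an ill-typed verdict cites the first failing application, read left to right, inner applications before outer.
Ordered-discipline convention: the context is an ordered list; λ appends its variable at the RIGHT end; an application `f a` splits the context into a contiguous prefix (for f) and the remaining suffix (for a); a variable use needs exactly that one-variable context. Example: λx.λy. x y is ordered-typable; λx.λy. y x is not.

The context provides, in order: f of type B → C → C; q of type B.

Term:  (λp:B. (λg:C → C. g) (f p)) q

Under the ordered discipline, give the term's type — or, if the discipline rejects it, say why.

term : C → C
counts: f ×1; q ×1; p (bound) ×1; g (bound) ×1
use order (left to right): g, f, p, q
typing: ✓ — C → C
summary: ordered ✓, linear ✓, affine ✓, relevant ✓, unrestricted ✓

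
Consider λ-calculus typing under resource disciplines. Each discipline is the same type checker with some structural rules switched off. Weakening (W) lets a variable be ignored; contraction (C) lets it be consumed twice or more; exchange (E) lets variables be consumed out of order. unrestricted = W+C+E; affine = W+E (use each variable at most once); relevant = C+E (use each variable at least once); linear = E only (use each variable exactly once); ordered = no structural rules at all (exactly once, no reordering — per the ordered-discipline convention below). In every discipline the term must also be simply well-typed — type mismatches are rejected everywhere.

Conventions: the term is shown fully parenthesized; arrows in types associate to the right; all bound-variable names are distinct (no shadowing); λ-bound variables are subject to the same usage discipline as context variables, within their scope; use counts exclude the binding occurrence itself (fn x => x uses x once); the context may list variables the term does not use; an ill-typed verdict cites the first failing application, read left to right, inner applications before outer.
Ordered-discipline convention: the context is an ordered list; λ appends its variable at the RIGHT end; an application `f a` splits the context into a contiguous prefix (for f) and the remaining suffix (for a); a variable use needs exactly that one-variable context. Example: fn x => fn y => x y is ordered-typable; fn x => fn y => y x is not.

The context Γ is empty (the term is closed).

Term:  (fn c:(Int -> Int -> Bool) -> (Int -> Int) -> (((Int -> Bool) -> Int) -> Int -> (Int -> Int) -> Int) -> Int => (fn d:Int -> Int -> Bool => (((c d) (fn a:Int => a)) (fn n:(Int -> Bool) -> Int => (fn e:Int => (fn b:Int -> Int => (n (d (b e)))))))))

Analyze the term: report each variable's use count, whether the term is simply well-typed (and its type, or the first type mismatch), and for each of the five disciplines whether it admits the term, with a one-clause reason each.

usage: c (bound): 1; d (bound): 2; a (bound): 1; n (bound): 1; e (bound): 1; b (bound): 1
left-to-right use order: c, d, a, n, d, b, e
typing: ✓ — ((Int -> Int -> Bool) -> (Int -> Int) -> (((Int -> Bool) -> Int) -> Int -> (Int -> Int) -> Int) -> Int) -> (Int -> Int -> Bool) -> Int
ordered ✗ (needs contraction — d ×2)
linear ✗ (needs contraction — d ×2)
affine ✗ (needs contraction — d ×2)
relevant ✓ (none of c, d, a, n, e, b goes unused)
unrestricted ✓ (simply typable at ((Int -> Int -> Bool) -> (Int -> Int) -> (((Int -> Bool) -> Int) -> Int -> (Int -> Int) -> Int) -> Int) -> (Int -> Int -> Bool) -> Int; W, C, E all held)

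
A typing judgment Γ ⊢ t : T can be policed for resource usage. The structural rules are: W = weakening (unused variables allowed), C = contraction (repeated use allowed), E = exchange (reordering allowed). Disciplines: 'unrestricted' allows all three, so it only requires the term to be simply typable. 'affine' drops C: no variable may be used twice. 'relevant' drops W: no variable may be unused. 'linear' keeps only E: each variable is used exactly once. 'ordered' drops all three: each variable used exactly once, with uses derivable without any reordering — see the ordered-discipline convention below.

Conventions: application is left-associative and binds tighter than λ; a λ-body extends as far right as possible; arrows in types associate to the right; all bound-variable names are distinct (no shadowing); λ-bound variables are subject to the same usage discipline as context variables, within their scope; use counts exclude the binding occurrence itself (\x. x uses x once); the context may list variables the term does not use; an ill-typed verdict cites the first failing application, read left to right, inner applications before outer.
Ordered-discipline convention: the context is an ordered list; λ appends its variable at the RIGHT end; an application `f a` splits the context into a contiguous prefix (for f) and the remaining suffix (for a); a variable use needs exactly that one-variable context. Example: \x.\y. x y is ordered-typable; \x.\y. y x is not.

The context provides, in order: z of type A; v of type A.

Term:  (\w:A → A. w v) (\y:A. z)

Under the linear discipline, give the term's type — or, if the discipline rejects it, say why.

not well-typed under linear — y left unused
counts: z=1; v=1; w (bound)=1; y (bound)=0
uses in reading order: w, v, z
typing: well-typed — term : A
summary: ordered ✗; linear ✗; affine ✓; relevant ✗; unrestricted ✓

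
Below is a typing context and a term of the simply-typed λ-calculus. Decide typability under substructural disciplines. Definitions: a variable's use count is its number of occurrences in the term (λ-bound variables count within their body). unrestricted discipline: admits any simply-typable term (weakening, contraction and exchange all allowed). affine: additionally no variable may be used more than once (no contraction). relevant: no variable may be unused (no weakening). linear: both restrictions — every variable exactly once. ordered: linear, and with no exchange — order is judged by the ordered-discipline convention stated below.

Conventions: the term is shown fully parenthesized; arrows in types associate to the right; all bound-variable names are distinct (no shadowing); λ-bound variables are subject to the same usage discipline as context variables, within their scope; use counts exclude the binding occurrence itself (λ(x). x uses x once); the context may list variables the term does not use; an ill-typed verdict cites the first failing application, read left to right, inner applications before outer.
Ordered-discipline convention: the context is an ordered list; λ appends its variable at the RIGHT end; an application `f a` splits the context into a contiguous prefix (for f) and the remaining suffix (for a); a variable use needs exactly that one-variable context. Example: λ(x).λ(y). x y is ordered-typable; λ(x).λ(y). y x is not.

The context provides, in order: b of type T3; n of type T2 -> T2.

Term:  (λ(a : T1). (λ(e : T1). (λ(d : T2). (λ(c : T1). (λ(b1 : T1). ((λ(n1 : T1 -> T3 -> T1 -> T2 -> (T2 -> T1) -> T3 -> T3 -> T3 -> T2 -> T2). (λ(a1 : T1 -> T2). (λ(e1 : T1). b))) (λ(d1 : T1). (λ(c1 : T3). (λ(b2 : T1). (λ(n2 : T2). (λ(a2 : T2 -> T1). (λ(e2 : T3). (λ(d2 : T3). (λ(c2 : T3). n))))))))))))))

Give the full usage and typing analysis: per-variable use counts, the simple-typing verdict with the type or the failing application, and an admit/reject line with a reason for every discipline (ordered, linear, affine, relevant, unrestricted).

use counts: b: 1×; n: 1×; a [bound]: 0×; e [bound]: 0×; d [bound]: 0×; c [bound]: 0×; b1 [bound]: 0×; n1 [bound]: 0×; a1 [bound]: 0×; e1 [bound]: 0×; d1 [bound]: 0×; c1 [bound]: 0×; b2 [bound]: 0×; n2 [bound]: 0×; a2 [bound]: 0×; e2 [bound]: 0×; d2 [bound]: 0×; c2 [bound]: 0×
left-to-right use order: b, n
typing: the term checks, with type T1 -> T1 -> T2 -> T1 -> T1 -> (T1 -> T2) -> T1 -> T3
ordered ✗ (needs weakening: a, e, d, c, b1, n1, a1, e1, d1, c1, b2, n2, a2, e2, d2, c2 unused)
linear ✗ (needs weakening: a, e, d, c, b1, n1, a1, e1, d1, c1, b2, n2, a2, e2, d2, c2 unused)
affine ✓ (at most one use each (b, n, a, e, d, c, b1, n1, a1, e1, d1, c1, b2, n2, a2, e2, d2, c2))
relevant ✗ (needs weakening: a, e, d, c, b1, n1, a1, e1, d1, c1, b2, n2, a2, e2, d2, c2 unused)
unrestricted ✓ (type-checks (T1 -> T1 -> T2 -> T1 -> T1 -> (T1 -> T2) -> T1 -> T3) and nothing is barred)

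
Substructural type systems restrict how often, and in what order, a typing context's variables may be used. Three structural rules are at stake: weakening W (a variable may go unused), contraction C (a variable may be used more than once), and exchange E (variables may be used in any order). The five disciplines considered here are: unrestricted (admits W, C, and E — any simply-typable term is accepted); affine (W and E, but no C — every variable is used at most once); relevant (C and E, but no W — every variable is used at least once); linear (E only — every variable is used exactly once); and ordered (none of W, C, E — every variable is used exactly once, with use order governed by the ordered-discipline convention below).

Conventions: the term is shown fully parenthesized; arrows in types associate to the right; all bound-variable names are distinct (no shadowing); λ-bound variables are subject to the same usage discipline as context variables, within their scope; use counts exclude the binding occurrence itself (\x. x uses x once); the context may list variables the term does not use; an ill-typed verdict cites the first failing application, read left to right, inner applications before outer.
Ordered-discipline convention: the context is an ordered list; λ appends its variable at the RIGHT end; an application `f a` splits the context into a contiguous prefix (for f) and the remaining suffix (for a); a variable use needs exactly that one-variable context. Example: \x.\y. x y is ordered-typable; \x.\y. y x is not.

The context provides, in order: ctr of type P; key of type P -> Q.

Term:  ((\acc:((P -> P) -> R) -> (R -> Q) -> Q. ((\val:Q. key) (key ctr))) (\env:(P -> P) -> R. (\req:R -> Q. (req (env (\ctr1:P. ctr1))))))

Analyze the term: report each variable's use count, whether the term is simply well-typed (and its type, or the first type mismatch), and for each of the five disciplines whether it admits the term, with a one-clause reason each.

use counts: ctr: 1×; key: 2×; acc [bound]: 0×; val [bound]: 0×; env [bound]: 1×; req [bound]: 1×; ctr1 [bound]: 1×
use order (left to right): key, key, ctr, req, env, ctr1
typing: well-typed — term : P -> Q
ordered: ✗ — uses contraction: key ×2; unused: acc, val — weakening required
linear: ✗ — uses contraction: key ×2; unused: acc, val — weakening required
affine: ✗ — uses contraction: key ×2
relevant: ✗ — unused: acc, val — weakening required
unrestricted: ✓ — typability at P -> Q is all that's needed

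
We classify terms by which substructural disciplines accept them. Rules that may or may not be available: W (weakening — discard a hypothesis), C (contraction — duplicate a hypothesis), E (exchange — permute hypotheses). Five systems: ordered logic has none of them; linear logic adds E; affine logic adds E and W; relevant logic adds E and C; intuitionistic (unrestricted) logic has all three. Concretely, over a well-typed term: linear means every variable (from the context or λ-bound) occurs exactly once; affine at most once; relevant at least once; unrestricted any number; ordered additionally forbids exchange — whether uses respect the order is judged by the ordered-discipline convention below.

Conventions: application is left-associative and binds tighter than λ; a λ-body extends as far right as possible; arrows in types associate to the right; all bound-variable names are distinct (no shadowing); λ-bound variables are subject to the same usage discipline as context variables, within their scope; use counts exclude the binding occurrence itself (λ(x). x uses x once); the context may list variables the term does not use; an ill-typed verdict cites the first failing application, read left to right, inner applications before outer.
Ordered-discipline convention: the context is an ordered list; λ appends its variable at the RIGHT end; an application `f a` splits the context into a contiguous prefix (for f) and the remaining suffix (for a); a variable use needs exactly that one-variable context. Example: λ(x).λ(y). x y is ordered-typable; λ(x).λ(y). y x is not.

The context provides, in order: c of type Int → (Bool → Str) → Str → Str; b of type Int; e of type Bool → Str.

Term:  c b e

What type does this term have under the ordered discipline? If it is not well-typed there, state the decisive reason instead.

term : Str → Str
variable uses: c ×1, b ×1, e ×1
use order (left to right): c, b, e
typing: well-typed at Str → Str
all disciplines: ordered ✓, linear ✓, affine ✓, relevant ✓, unrestricted ✓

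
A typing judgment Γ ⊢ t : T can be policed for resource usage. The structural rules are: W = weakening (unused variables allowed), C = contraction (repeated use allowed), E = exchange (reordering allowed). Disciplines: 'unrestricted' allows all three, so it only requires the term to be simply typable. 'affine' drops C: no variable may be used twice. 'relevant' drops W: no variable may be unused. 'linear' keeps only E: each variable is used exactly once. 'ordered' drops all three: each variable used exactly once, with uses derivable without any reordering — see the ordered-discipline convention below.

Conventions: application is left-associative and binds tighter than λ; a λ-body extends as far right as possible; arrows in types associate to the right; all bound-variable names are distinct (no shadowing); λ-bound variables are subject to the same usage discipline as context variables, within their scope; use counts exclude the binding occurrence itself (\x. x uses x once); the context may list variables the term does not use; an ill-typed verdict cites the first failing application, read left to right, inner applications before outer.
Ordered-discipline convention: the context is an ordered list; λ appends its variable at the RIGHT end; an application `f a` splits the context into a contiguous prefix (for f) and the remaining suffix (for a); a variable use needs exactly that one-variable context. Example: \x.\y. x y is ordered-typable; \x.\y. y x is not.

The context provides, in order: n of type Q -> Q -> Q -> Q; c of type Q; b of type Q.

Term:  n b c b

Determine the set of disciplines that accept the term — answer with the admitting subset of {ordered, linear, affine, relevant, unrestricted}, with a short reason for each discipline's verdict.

accepted by: relevant, unrestricted
usage: n: 1; c: 1; b: 2
order of uses: n, b, c, b
typing: ✓ — Q
ordered ✗ (b ×2 used more than once (contraction))
linear ✗ (b ×2 used more than once (contraction))
affine ✗ (b ×2 used more than once (contraction))
relevant ✓ (none of n, c, b goes unused)
unrestricted ✓ (simply typable at Q; W, C, E all held)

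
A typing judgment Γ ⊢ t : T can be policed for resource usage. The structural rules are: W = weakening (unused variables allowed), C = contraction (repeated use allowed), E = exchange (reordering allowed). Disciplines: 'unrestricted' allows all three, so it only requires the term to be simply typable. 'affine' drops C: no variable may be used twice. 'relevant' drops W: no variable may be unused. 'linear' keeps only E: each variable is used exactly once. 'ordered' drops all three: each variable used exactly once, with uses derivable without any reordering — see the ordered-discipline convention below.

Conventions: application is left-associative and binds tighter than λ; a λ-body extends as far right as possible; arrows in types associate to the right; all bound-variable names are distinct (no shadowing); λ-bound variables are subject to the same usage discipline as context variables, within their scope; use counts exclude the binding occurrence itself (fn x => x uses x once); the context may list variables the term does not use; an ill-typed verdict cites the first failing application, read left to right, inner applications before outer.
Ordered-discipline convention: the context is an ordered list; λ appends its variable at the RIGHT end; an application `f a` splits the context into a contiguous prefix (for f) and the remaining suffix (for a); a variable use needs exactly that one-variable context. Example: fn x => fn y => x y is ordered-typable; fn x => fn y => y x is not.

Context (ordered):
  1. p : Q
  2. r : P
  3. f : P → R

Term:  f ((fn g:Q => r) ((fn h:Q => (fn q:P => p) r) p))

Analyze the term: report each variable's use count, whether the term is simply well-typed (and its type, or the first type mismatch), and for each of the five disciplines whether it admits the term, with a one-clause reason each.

variable uses: p: 2×, r: 2×, f: 1×, g (λ-bound): 0×, h (λ-bound): 0×, q (λ-bound): 0×
left-to-right use order: f, r, p, r, p
typing: the term checks, with type R
ordered: ✗, p ×2, r ×2 used more than once (contraction); g, h, q never used (weakening)
linear: ✗, p ×2, r ×2 used more than once (contraction); g, h, q never used (weakening)
affine: ✗, p ×2, r ×2 used more than once (contraction)
relevant: ✗, g, h, q never used (weakening)
unrestricted: ✓, typability at R is all that's needed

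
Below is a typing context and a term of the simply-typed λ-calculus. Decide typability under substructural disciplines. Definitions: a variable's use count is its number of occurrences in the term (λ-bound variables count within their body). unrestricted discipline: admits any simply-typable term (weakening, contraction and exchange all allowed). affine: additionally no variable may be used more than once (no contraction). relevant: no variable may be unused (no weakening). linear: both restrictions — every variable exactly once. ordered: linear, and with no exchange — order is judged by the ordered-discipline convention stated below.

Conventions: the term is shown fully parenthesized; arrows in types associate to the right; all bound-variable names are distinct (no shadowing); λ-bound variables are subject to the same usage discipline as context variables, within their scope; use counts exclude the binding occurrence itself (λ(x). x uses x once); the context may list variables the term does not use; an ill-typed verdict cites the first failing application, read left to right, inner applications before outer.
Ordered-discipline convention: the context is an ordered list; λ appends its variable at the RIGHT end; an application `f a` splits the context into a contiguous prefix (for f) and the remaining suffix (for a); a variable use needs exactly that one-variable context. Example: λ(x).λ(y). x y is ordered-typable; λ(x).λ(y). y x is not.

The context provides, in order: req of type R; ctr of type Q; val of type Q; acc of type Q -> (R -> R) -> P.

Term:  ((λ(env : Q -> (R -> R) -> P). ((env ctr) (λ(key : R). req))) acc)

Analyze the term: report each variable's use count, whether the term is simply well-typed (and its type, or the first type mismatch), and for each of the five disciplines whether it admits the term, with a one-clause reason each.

variable uses: req ×1; ctr ×1; val ×0; acc ×1; env [bound] ×1; key [bound] ×0
use order (left to right): env, ctr, req, acc
typing: well-typed at P
ordered: ✗, needs weakening: val, key unused
linear: ✗, needs weakening: val, key unused
affine: ✓, no duplicate uses among req, ctr, val, acc, env, key
relevant: ✗, needs weakening: val, key unused
unrestricted: ✓, well-typed at P; no restrictions here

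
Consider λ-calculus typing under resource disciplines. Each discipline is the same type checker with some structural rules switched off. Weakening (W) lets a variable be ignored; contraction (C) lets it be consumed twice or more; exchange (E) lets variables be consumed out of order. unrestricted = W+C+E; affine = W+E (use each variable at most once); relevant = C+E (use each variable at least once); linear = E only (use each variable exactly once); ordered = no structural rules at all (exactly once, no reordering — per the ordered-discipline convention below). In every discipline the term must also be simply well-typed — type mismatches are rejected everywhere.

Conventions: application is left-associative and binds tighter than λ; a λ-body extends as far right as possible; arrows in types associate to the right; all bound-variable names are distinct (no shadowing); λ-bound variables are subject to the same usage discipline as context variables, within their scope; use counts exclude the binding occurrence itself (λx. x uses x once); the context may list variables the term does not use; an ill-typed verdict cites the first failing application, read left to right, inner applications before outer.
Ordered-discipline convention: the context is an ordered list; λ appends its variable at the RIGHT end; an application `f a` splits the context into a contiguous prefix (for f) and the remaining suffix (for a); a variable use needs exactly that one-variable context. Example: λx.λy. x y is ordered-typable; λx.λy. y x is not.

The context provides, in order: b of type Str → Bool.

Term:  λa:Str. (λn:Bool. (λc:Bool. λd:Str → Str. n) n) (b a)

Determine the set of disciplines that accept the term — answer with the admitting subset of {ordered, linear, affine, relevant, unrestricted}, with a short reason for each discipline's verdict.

admitted by: unrestricted
use counts: b: 1; a (λ-bound): 1; n (λ-bound): 2; c (λ-bound): 0; d (λ-bound): 0
left-to-right use order: n, n, b, a
typing: the term checks, with type Str → (Str → Str) → Bool
ordered: ✗, repeated use of n ×2; c, d left unused
linear: ✗, repeated use of n ×2; c, d left unused
affine: ✗, repeated use of n ×2
relevant: ✗, c, d left unused
unrestricted: ✓, well-typed at Str → (Str → Str) → Bool; no restrictions here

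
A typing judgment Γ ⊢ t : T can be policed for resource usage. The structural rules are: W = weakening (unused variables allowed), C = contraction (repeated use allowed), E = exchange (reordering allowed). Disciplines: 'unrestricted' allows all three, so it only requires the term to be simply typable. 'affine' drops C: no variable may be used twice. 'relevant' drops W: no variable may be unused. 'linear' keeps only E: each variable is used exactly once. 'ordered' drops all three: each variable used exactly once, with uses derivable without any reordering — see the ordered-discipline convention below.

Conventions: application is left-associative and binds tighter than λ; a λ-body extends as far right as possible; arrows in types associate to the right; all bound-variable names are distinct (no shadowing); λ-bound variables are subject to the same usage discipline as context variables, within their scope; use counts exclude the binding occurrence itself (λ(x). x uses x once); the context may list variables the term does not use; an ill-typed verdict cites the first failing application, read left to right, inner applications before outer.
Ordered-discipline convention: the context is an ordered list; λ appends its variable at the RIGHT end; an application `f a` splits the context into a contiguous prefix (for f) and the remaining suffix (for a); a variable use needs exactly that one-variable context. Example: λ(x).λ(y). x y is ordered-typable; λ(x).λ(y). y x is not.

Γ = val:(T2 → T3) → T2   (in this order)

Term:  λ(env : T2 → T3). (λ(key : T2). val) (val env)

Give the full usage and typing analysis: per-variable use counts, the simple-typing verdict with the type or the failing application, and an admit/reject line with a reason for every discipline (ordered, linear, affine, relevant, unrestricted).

variable uses: val: 2, env (λ-bound): 1, key (λ-bound): 0
left-to-right use order: val, val, env
typing: well-typed — term : (T2 → T3) → (T2 → T3) → T2
ordered ✗ (uses contraction: val ×2; needs weakening: key unused)
linear ✗ (uses contraction: val ×2; needs weakening: key unused)
affine ✗ (uses contraction: val ×2)
relevant ✗ (needs weakening: key unused)
unrestricted ✓ (type-checks ((T2 → T3) → (T2 → T3) → T2) and nothing is barred)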